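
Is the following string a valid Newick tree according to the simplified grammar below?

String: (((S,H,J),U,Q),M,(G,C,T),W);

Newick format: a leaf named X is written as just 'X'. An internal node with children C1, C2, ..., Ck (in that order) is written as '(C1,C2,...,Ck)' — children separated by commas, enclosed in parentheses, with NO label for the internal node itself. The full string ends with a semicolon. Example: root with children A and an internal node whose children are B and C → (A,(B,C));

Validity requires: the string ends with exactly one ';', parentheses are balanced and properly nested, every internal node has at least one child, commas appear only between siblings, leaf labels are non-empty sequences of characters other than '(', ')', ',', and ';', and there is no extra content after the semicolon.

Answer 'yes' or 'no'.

Input: (((S,H,J),U,Q),M,(G,C,T),W);
Paren balance: 4 '(' vs 4 ')' OK
Ends with single ';': True
Full parse: OK
Valid: True

Answer: yes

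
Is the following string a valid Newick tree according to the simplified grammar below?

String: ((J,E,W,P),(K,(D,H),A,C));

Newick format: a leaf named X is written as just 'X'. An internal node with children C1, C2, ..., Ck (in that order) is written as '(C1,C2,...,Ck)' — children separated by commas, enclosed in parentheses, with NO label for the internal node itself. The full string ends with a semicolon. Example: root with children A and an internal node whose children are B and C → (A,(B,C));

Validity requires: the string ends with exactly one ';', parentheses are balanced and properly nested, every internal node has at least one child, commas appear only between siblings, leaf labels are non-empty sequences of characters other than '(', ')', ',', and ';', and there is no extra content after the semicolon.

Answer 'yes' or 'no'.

Input: ((J,E,W,P),(K,(D,H),A,C));
Paren balance: 4 '(' vs 4 ')' OK
Ends with single ';': True
Full parse: OK
Valid: True

Answer: yes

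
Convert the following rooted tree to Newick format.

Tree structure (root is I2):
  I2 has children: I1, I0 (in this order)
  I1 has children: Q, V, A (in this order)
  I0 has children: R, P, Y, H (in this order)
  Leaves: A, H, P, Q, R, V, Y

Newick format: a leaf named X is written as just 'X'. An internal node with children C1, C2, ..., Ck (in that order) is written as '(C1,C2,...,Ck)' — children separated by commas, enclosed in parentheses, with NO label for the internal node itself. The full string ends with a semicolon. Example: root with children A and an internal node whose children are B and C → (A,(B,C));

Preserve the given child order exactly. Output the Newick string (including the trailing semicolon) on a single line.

Answer: ((Q,V,A),(R,P,Y,H));

Derivation:
internal I2 with children ['I1', 'I0']
  internal I1 with children ['Q', 'V', 'A']
    leaf 'Q' → 'Q'
    leaf 'V' → 'V'
    leaf 'A' → 'A'
  → '(Q,V,A)'
  internal I0 with children ['R', 'P', 'Y', 'H']
    leaf 'R' → 'R'
    leaf 'P' → 'P'
    leaf 'Y' → 'Y'
    leaf 'H' → 'H'
  → '(R,P,Y,H)'
→ '((Q,V,A),(R,P,Y,H))'
Final: ((Q,V,A),(R,P,Y,H));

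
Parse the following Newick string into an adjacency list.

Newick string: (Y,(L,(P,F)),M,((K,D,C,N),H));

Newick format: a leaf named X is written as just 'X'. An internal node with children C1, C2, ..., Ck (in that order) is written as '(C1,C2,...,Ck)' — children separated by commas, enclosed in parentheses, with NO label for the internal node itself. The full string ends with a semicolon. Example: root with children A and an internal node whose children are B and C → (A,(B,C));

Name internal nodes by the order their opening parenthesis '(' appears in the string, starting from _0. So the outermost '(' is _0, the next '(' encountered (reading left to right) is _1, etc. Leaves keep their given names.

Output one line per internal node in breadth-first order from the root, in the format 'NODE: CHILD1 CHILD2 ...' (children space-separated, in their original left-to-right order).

Answer: _0: Y _1 M _3
_1: L _2
_3: _4 H
_2: P F
_4: K D C N

Derivation:
Input: (Y,(L,(P,F)),M,((K,D,C,N),H));
Scanning left-to-right, naming '(' by encounter order:
  pos 0: '(' -> open internal node _0 (depth 1)
  pos 3: '(' -> open internal node _1 (depth 2)
  pos 6: '(' -> open internal node _2 (depth 3)
  pos 10: ')' -> close internal node _2 (now at depth 2)
  pos 11: ')' -> close internal node _1 (now at depth 1)
  pos 15: '(' -> open internal node _3 (depth 2)
  pos 16: '(' -> open internal node _4 (depth 3)
  pos 24: ')' -> close internal node _4 (now at depth 2)
  pos 27: ')' -> close internal node _3 (now at depth 1)
  pos 28: ')' -> close internal node _0 (now at depth 0)
Total internal nodes: 5
BFS adjacency from root:
  _0: Y _1 M _3
  _1: L _2
  _3: _4 H
  _2: P F
  _4: K D C N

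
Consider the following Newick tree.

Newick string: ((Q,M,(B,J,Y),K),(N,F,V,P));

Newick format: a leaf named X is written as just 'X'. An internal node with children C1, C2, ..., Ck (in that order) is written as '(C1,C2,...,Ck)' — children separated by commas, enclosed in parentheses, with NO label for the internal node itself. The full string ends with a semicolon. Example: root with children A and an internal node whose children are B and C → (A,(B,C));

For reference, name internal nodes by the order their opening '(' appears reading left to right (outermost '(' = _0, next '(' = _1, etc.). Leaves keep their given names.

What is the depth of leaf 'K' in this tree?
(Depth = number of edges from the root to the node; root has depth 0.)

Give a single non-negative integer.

Answer: 2

Derivation:
Newick: ((Q,M,(B,J,Y),K),(N,F,V,P));
Naming internals by '(' encounter order: outermost '(' = _0, next = _1, ...
Query node: K
Path from root: _0 -> _1 -> K
Depth of K: 2 (number of edges from root)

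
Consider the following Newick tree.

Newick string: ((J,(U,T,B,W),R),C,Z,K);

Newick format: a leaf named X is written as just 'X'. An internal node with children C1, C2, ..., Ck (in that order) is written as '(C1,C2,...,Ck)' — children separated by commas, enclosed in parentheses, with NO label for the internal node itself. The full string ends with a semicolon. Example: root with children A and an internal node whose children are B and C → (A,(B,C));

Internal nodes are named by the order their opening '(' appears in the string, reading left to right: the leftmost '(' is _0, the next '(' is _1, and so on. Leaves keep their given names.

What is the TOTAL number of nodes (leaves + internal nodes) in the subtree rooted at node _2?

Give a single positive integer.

Newick: ((J,(U,T,B,W),R),C,Z,K);
Locate _2: it is the '(' at position 4 (the 3rd '(' reading left to right).
Query: subtree rooted at _2
_2: subtree_size = 1 + 4
  U: subtree_size = 1 + 0
  T: subtree_size = 1 + 0
  B: subtree_size = 1 + 0
  W: subtree_size = 1 + 0
Total subtree size of _2: 5

Answer: 5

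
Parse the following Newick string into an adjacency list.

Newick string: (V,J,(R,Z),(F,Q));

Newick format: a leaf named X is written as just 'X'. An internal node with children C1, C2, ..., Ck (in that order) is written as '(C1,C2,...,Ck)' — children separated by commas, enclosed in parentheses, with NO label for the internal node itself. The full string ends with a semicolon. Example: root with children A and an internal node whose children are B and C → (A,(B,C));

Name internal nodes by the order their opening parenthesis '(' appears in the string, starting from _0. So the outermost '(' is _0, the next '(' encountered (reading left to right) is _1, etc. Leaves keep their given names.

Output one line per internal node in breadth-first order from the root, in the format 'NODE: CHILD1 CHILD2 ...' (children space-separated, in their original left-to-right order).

Input: (V,J,(R,Z),(F,Q));
Scanning left-to-right, naming '(' by encounter order:
  pos 0: '(' -> open internal node _0 (depth 1)
  pos 5: '(' -> open internal node _1 (depth 2)
  pos 9: ')' -> close internal node _1 (now at depth 1)
  pos 11: '(' -> open internal node _2 (depth 2)
  pos 15: ')' -> close internal node _2 (now at depth 1)
  pos 16: ')' -> close internal node _0 (now at depth 0)
Total internal nodes: 3
BFS adjacency from root:
  _0: V J _1 _2
  _1: R Z
  _2: F Q

Answer: _0: V J _1 _2
_1: R Z
_2: F Q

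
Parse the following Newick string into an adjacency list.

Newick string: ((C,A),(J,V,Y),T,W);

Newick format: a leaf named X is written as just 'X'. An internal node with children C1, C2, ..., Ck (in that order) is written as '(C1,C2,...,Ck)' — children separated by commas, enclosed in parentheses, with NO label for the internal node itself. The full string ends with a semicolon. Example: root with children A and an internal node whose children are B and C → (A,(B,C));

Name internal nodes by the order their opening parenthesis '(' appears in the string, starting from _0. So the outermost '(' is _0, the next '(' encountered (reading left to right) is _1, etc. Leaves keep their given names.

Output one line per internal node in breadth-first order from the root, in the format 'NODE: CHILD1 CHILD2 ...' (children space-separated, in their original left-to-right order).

Answer: _0: _1 _2 T W
_1: C A
_2: J V Y

Derivation:
Input: ((C,A),(J,V,Y),T,W);
Scanning left-to-right, naming '(' by encounter order:
  pos 0: '(' -> open internal node _0 (depth 1)
  pos 1: '(' -> open internal node _1 (depth 2)
  pos 5: ')' -> close internal node _1 (now at depth 1)
  pos 7: '(' -> open internal node _2 (depth 2)
  pos 13: ')' -> close internal node _2 (now at depth 1)
  pos 18: ')' -> close internal node _0 (now at depth 0)
Total internal nodes: 3
BFS adjacency from root:
  _0: _1 _2 T W
  _1: C A
  _2: J V Y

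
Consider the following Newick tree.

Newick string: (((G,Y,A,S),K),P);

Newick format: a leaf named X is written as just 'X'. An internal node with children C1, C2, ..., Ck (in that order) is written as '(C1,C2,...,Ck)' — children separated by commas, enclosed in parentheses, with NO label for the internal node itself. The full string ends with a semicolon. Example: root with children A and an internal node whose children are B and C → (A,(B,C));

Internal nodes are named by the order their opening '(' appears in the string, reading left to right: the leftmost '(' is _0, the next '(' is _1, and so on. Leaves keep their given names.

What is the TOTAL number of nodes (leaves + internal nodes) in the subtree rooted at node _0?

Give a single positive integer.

Newick: (((G,Y,A,S),K),P);
Locate _0: it is the '(' at position 0 (the 1st '(' reading left to right).
Query: subtree rooted at _0
_0: subtree_size = 1 + 8
  _1: subtree_size = 1 + 6
    _2: subtree_size = 1 + 4
      G: subtree_size = 1 + 0
      Y: subtree_size = 1 + 0
      A: subtree_size = 1 + 0
      S: subtree_size = 1 + 0
    K: subtree_size = 1 + 0
  P: subtree_size = 1 + 0
Total subtree size of _0: 9

Answer: 9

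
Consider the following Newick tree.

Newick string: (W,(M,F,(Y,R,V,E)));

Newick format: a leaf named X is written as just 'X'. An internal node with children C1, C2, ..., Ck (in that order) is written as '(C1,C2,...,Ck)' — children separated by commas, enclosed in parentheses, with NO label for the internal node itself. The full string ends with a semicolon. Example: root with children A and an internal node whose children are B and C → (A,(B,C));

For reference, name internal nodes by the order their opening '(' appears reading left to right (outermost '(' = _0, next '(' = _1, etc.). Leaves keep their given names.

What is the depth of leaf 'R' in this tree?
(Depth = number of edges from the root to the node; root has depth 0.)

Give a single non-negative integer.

Answer: 3

Derivation:
Newick: (W,(M,F,(Y,R,V,E)));
Naming internals by '(' encounter order: outermost '(' = _0, next = _1, ...
Query node: R
Path from root: _0 -> _1 -> _2 -> R
Depth of R: 3 (number of edges from root)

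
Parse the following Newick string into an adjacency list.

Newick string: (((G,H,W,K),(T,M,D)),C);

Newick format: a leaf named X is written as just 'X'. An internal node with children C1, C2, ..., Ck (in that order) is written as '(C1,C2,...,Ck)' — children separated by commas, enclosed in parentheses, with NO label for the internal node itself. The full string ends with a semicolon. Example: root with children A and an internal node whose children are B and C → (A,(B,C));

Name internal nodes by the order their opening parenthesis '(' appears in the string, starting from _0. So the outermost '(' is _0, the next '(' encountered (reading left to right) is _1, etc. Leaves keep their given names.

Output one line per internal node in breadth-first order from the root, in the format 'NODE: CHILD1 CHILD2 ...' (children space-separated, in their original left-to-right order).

Input: (((G,H,W,K),(T,M,D)),C);
Scanning left-to-right, naming '(' by encounter order:
  pos 0: '(' -> open internal node _0 (depth 1)
  pos 1: '(' -> open internal node _1 (depth 2)
  pos 2: '(' -> open internal node _2 (depth 3)
  pos 10: ')' -> close internal node _2 (now at depth 2)
  pos 12: '(' -> open internal node _3 (depth 3)
  pos 18: ')' -> close internal node _3 (now at depth 2)
  pos 19: ')' -> close internal node _1 (now at depth 1)
  pos 22: ')' -> close internal node _0 (now at depth 0)
Total internal nodes: 4
BFS adjacency from root:
  _0: _1 C
  _1: _2 _3
  _2: G H W K
  _3: T M D

Answer: _0: _1 C
_1: _2 _3
_2: G H W K
_3: T M D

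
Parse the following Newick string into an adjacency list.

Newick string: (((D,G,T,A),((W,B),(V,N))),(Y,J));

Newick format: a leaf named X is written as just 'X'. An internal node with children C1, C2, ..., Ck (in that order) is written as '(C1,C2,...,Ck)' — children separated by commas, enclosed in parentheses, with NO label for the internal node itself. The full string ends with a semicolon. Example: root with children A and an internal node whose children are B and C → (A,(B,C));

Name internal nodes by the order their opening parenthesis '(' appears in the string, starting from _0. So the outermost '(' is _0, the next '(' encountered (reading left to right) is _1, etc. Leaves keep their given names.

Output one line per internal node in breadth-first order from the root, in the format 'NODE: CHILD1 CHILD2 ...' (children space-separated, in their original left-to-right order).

Answer: _0: _1 _6
_1: _2 _3
_6: Y J
_2: D G T A
_3: _4 _5
_4: W B
_5: V N

Derivation:
Input: (((D,G,T,A),((W,B),(V,N))),(Y,J));
Scanning left-to-right, naming '(' by encounter order:
  pos 0: '(' -> open internal node _0 (depth 1)
  pos 1: '(' -> open internal node _1 (depth 2)
  pos 2: '(' -> open internal node _2 (depth 3)
  pos 10: ')' -> close internal node _2 (now at depth 2)
  pos 12: '(' -> open internal node _3 (depth 3)
  pos 13: '(' -> open internal node _4 (depth 4)
  pos 17: ')' -> close internal node _4 (now at depth 3)
  pos 19: '(' -> open internal node _5 (depth 4)
  pos 23: ')' -> close internal node _5 (now at depth 3)
  pos 24: ')' -> close internal node _3 (now at depth 2)
  pos 25: ')' -> close internal node _1 (now at depth 1)
  pos 27: '(' -> open internal node _6 (depth 2)
  pos 31: ')' -> close internal node _6 (now at depth 1)
  pos 32: ')' -> close internal node _0 (now at depth 0)
Total internal nodes: 7
BFS adjacency from root:
  _0: _1 _6
  _1: _2 _3
  _6: Y J
  _2: D G T A
  _3: _4 _5
  _4: W B
  _5: V N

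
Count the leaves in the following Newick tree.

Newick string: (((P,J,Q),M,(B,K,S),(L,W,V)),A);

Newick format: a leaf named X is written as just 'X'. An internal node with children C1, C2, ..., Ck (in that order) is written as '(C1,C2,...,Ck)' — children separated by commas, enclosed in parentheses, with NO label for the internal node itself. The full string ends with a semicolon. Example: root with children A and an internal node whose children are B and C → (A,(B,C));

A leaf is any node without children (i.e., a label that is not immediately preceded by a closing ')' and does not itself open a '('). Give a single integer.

Newick: (((P,J,Q),M,(B,K,S),(L,W,V)),A);
Scan left-to-right; a leaf is any maximal label run not followed by '(':
  pos 3: leaf 'P' → count = 1
  pos 5: leaf 'J' → count = 2
  pos 7: leaf 'Q' → count = 3
  pos 10: leaf 'M' → count = 4
  pos 13: leaf 'B' → count = 5
  pos 15: leaf 'K' → count = 6
  pos 17: leaf 'S' → count = 7
  pos 21: leaf 'L' → count = 8
  pos 23: leaf 'W' → count = 9
  pos 25: leaf 'V' → count = 10
  pos 29: leaf 'A' → count = 11
Total leaves: 11

Answer: 11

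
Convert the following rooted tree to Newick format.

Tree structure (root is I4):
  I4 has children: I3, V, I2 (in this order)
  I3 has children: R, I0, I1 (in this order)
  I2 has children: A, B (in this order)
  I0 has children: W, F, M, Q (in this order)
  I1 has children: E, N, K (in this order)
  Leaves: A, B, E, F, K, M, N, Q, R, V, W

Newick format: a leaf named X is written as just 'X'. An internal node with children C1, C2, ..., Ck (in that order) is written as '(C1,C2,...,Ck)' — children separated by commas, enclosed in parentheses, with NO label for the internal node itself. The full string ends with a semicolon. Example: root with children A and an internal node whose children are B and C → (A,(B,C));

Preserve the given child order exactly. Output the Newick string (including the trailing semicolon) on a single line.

Answer: ((R,(W,F,M,Q),(E,N,K)),V,(A,B));

Derivation:
internal I4 with children ['I3', 'V', 'I2']
  internal I3 with children ['R', 'I0', 'I1']
    leaf 'R' → 'R'
    internal I0 with children ['W', 'F', 'M', 'Q']
      leaf 'W' → 'W'
      leaf 'F' → 'F'
      leaf 'M' → 'M'
      leaf 'Q' → 'Q'
    → '(W,F,M,Q)'
    internal I1 with children ['E', 'N', 'K']
      leaf 'E' → 'E'
      leaf 'N' → 'N'
      leaf 'K' → 'K'
    → '(E,N,K)'
  → '(R,(W,F,M,Q),(E,N,K))'
  leaf 'V' → 'V'
  internal I2 with children ['A', 'B']
    leaf 'A' → 'A'
    leaf 'B' → 'B'
  → '(A,B)'
→ '((R,(W,F,M,Q),(E,N,K)),V,(A,B))'
Final: ((R,(W,F,M,Q),(E,N,K)),V,(A,B));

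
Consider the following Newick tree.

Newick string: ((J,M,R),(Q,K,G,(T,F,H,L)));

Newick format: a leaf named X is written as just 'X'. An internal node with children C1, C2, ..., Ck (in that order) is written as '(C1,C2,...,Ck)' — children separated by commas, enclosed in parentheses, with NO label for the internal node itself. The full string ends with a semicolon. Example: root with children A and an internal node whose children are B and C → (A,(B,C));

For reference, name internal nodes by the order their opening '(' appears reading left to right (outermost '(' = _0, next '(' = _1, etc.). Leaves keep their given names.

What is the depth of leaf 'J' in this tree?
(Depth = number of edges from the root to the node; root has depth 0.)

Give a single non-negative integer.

Newick: ((J,M,R),(Q,K,G,(T,F,H,L)));
Naming internals by '(' encounter order: outermost '(' = _0, next = _1, ...
Query node: J
Path from root: _0 -> _1 -> J
Depth of J: 2 (number of edges from root)

Answer: 2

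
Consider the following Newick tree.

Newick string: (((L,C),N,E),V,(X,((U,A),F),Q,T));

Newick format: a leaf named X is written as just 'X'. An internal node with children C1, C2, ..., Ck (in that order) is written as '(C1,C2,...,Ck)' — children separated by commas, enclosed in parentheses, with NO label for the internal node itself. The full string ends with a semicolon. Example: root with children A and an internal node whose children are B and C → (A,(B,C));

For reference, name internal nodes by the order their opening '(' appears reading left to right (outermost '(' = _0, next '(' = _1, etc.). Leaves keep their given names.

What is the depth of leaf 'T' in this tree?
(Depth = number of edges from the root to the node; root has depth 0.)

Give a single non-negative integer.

Answer: 2

Derivation:
Newick: (((L,C),N,E),V,(X,((U,A),F),Q,T));
Naming internals by '(' encounter order: outermost '(' = _0, next = _1, ...
Query node: T
Path from root: _0 -> _3 -> T
Depth of T: 2 (number of edges from root)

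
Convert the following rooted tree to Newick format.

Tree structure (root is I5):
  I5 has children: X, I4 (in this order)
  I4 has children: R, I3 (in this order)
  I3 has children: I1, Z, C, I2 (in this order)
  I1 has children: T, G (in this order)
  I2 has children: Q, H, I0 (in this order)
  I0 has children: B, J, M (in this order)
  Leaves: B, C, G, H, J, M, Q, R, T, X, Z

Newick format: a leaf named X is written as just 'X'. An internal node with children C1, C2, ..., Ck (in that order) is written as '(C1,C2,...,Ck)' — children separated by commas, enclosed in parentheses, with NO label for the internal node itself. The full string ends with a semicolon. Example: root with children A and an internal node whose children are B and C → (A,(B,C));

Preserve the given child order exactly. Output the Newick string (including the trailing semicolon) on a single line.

Answer: (X,(R,((T,G),Z,C,(Q,H,(B,J,M)))));

Derivation:
internal I5 with children ['X', 'I4']
  leaf 'X' → 'X'
  internal I4 with children ['R', 'I3']
    leaf 'R' → 'R'
    internal I3 with children ['I1', 'Z', 'C', 'I2']
      internal I1 with children ['T', 'G']
        leaf 'T' → 'T'
        leaf 'G' → 'G'
      → '(T,G)'
      leaf 'Z' → 'Z'
      leaf 'C' → 'C'
      internal I2 with children ['Q', 'H', 'I0']
        leaf 'Q' → 'Q'
        leaf 'H' → 'H'
        internal I0 with children ['B', 'J', 'M']
          leaf 'B' → 'B'
          leaf 'J' → 'J'
          leaf 'M' → 'M'
        → '(B,J,M)'
      → '(Q,H,(B,J,M))'
    → '((T,G),Z,C,(Q,H,(B,J,M)))'
  → '(R,((T,G),Z,C,(Q,H,(B,J,M))))'
→ '(X,(R,((T,G),Z,C,(Q,H,(B,J,M)))))'
Final: (X,(R,((T,G),Z,C,(Q,H,(B,J,M)))));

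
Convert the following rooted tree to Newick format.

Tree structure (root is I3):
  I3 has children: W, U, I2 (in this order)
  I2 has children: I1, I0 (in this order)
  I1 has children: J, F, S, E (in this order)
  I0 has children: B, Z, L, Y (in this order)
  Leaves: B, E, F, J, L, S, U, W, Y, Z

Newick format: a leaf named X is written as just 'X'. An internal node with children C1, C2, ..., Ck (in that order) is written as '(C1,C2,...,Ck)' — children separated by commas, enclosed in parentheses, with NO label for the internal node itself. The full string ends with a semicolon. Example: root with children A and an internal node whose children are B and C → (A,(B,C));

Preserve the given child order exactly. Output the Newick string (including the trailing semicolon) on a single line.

internal I3 with children ['W', 'U', 'I2']
  leaf 'W' → 'W'
  leaf 'U' → 'U'
  internal I2 with children ['I1', 'I0']
    internal I1 with children ['J', 'F', 'S', 'E']
      leaf 'J' → 'J'
      leaf 'F' → 'F'
      leaf 'S' → 'S'
      leaf 'E' → 'E'
    → '(J,F,S,E)'
    internal I0 with children ['B', 'Z', 'L', 'Y']
      leaf 'B' → 'B'
      leaf 'Z' → 'Z'
      leaf 'L' → 'L'
      leaf 'Y' → 'Y'
    → '(B,Z,L,Y)'
  → '((J,F,S,E),(B,Z,L,Y))'
→ '(W,U,((J,F,S,E),(B,Z,L,Y)))'
Final: (W,U,((J,F,S,E),(B,Z,L,Y)));

Answer: (W,U,((J,F,S,E),(B,Z,L,Y)));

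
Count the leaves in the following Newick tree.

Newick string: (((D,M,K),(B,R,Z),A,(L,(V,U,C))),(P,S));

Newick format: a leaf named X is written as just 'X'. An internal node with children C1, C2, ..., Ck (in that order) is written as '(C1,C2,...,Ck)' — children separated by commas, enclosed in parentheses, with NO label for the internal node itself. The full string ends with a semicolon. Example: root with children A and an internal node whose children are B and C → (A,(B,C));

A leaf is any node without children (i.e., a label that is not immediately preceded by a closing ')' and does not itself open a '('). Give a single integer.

Newick: (((D,M,K),(B,R,Z),A,(L,(V,U,C))),(P,S));
Scan left-to-right; a leaf is any maximal label run not followed by '(':
  pos 3: leaf 'D' → count = 1
  pos 5: leaf 'M' → count = 2
  pos 7: leaf 'K' → count = 3
  pos 11: leaf 'B' → count = 4
  pos 13: leaf 'R' → count = 5
  pos 15: leaf 'Z' → count = 6
  pos 18: leaf 'A' → count = 7
  pos 21: leaf 'L' → count = 8
  pos 24: leaf 'V' → count = 9
  pos 26: leaf 'U' → count = 10
  pos 28: leaf 'C' → count = 11
  pos 34: leaf 'P' → count = 12
  pos 36: leaf 'S' → count = 13
Total leaves: 13

Answer: 13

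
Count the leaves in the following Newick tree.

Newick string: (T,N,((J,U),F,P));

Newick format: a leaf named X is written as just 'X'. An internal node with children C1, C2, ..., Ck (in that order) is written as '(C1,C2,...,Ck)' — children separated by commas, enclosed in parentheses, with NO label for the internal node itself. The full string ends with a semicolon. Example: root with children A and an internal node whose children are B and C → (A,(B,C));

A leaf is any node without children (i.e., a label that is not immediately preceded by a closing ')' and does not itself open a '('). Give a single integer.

Answer: 6

Derivation:
Newick: (T,N,((J,U),F,P));
Scan left-to-right; a leaf is any maximal label run not followed by '(':
  pos 1: leaf 'T' → count = 1
  pos 3: leaf 'N' → count = 2
  pos 7: leaf 'J' → count = 3
  pos 9: leaf 'U' → count = 4
  pos 12: leaf 'F' → count = 5
  pos 14: leaf 'P' → count = 6
Total leaves: 6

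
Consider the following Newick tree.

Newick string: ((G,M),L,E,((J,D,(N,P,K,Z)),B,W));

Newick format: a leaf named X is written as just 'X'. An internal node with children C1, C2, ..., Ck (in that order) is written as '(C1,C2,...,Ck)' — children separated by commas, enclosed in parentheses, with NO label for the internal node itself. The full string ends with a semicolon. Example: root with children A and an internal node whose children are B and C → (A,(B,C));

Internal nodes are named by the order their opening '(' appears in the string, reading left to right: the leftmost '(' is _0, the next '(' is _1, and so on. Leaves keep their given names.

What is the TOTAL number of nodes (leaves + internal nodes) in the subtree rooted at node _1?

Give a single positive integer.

Newick: ((G,M),L,E,((J,D,(N,P,K,Z)),B,W));
Locate _1: it is the '(' at position 1 (the 2nd '(' reading left to right).
Query: subtree rooted at _1
_1: subtree_size = 1 + 2
  G: subtree_size = 1 + 0
  M: subtree_size = 1 + 0
Total subtree size of _1: 3

Answer: 3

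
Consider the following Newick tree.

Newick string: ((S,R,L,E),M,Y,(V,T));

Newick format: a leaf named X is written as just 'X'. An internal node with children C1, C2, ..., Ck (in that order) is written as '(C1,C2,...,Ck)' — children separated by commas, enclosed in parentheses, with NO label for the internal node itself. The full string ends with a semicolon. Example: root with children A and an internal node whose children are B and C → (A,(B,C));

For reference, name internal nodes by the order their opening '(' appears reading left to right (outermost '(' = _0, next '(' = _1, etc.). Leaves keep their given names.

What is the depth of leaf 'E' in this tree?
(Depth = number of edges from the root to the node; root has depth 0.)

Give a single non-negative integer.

Newick: ((S,R,L,E),M,Y,(V,T));
Naming internals by '(' encounter order: outermost '(' = _0, next = _1, ...
Query node: E
Path from root: _0 -> _1 -> E
Depth of E: 2 (number of edges from root)

Answer: 2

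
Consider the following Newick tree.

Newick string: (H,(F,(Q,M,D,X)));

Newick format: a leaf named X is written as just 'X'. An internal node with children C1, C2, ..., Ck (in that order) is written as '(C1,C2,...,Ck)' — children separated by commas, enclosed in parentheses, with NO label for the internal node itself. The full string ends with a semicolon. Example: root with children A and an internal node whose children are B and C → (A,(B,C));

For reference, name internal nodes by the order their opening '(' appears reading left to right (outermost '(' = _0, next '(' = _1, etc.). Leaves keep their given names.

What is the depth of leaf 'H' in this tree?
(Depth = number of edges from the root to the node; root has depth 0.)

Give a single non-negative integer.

Newick: (H,(F,(Q,M,D,X)));
Naming internals by '(' encounter order: outermost '(' = _0, next = _1, ...
Query node: H
Path from root: _0 -> H
Depth of H: 1 (number of edges from root)

Answer: 1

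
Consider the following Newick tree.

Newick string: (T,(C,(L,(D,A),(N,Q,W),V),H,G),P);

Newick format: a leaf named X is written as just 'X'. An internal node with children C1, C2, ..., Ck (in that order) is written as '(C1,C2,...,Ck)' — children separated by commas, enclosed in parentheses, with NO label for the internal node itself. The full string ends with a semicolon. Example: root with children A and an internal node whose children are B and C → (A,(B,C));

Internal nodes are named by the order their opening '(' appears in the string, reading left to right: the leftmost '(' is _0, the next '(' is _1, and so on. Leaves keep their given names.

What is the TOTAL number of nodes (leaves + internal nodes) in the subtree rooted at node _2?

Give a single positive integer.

Answer: 10

Derivation:
Newick: (T,(C,(L,(D,A),(N,Q,W),V),H,G),P);
Locate _2: it is the '(' at position 6 (the 3rd '(' reading left to right).
Query: subtree rooted at _2
_2: subtree_size = 1 + 9
  L: subtree_size = 1 + 0
  _3: subtree_size = 1 + 2
    D: subtree_size = 1 + 0
    A: subtree_size = 1 + 0
  _4: subtree_size = 1 + 3
    N: subtree_size = 1 + 0
    Q: subtree_size = 1 + 0
    W: subtree_size = 1 + 0
  V: subtree_size = 1 + 0
Total subtree size of _2: 10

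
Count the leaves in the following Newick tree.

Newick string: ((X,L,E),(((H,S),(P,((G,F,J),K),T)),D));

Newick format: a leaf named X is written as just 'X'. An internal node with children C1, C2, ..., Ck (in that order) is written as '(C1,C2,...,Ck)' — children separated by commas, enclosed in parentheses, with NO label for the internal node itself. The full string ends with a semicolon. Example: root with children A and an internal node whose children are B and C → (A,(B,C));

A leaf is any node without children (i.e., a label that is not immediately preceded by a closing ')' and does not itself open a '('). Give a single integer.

Answer: 12

Derivation:
Newick: ((X,L,E),(((H,S),(P,((G,F,J),K),T)),D));
Scan left-to-right; a leaf is any maximal label run not followed by '(':
  pos 2: leaf 'X' → count = 1
  pos 4: leaf 'L' → count = 2
  pos 6: leaf 'E' → count = 3
  pos 12: leaf 'H' → count = 4
  pos 14: leaf 'S' → count = 5
  pos 18: leaf 'P' → count = 6
  pos 22: leaf 'G' → count = 7
  pos 24: leaf 'F' → count = 8
  pos 26: leaf 'J' → count = 9
  pos 29: leaf 'K' → count = 10
  pos 32: leaf 'T' → count = 11
  pos 36: leaf 'D' → count = 12
Total leaves: 12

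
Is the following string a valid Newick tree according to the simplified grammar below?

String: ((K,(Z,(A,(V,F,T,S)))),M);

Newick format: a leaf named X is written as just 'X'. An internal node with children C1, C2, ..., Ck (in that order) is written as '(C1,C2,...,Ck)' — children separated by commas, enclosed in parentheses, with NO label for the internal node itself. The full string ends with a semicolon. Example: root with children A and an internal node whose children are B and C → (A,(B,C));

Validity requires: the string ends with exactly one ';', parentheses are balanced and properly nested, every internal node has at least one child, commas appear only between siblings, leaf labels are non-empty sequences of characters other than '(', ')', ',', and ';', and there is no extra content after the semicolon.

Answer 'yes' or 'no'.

Answer: yes

Derivation:
Input: ((K,(Z,(A,(V,F,T,S)))),M);
Paren balance: 5 '(' vs 5 ')' OK
Ends with single ';': True
Full parse: OK
Valid: True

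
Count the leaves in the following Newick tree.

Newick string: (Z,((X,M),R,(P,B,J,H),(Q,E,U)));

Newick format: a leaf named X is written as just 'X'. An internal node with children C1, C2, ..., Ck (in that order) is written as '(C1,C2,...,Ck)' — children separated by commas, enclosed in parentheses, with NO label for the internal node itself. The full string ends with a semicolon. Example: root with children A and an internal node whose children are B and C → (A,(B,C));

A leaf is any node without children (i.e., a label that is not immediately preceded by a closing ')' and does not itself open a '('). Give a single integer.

Answer: 11

Derivation:
Newick: (Z,((X,M),R,(P,B,J,H),(Q,E,U)));
Scan left-to-right; a leaf is any maximal label run not followed by '(':
  pos 1: leaf 'Z' → count = 1
  pos 5: leaf 'X' → count = 2
  pos 7: leaf 'M' → count = 3
  pos 10: leaf 'R' → count = 4
  pos 13: leaf 'P' → count = 5
  pos 15: leaf 'B' → count = 6
  pos 17: leaf 'J' → count = 7
  pos 19: leaf 'H' → count = 8
  pos 23: leaf 'Q' → count = 9
  pos 25: leaf 'E' → count = 10
  pos 27: leaf 'U' → count = 11
Total leaves: 11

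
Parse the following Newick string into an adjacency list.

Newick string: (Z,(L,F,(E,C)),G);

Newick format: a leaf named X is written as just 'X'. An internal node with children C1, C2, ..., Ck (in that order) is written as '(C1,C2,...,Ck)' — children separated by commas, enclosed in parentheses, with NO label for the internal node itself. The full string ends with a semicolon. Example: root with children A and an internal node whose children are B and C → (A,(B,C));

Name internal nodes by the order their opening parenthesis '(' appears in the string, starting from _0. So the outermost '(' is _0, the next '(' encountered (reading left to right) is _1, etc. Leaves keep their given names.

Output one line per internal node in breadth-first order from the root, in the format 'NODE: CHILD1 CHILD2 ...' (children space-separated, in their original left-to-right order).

Answer: _0: Z _1 G
_1: L F _2
_2: E C

Derivation:
Input: (Z,(L,F,(E,C)),G);
Scanning left-to-right, naming '(' by encounter order:
  pos 0: '(' -> open internal node _0 (depth 1)
  pos 3: '(' -> open internal node _1 (depth 2)
  pos 8: '(' -> open internal node _2 (depth 3)
  pos 12: ')' -> close internal node _2 (now at depth 2)
  pos 13: ')' -> close internal node _1 (now at depth 1)
  pos 16: ')' -> close internal node _0 (now at depth 0)
Total internal nodes: 3
BFS adjacency from root:
  _0: Z _1 G
  _1: L F _2
  _2: E C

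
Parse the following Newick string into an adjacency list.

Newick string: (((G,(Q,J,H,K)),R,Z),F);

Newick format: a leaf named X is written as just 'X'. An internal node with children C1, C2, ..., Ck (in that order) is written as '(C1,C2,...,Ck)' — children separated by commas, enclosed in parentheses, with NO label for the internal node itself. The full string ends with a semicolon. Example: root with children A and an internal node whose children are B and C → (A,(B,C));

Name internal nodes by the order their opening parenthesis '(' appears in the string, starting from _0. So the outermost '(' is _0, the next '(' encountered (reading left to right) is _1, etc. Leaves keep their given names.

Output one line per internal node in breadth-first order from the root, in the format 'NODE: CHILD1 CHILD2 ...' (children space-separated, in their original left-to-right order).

Input: (((G,(Q,J,H,K)),R,Z),F);
Scanning left-to-right, naming '(' by encounter order:
  pos 0: '(' -> open internal node _0 (depth 1)
  pos 1: '(' -> open internal node _1 (depth 2)
  pos 2: '(' -> open internal node _2 (depth 3)
  pos 5: '(' -> open internal node _3 (depth 4)
  pos 13: ')' -> close internal node _3 (now at depth 3)
  pos 14: ')' -> close internal node _2 (now at depth 2)
  pos 19: ')' -> close internal node _1 (now at depth 1)
  pos 22: ')' -> close internal node _0 (now at depth 0)
Total internal nodes: 4
BFS adjacency from root:
  _0: _1 F
  _1: _2 R Z
  _2: G _3
  _3: Q J H K

Answer: _0: _1 F
_1: _2 R Z
_2: G _3
_3: Q J H K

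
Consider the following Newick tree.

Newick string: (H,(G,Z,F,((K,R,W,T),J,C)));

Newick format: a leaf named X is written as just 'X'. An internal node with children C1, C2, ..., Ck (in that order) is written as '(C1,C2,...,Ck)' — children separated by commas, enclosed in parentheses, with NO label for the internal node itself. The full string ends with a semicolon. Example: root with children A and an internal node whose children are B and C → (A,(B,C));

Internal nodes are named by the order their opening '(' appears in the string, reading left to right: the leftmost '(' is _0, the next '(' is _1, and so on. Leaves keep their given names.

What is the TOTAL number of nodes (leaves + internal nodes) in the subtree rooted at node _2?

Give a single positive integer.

Newick: (H,(G,Z,F,((K,R,W,T),J,C)));
Locate _2: it is the '(' at position 10 (the 3rd '(' reading left to right).
Query: subtree rooted at _2
_2: subtree_size = 1 + 7
  _3: subtree_size = 1 + 4
    K: subtree_size = 1 + 0
    R: subtree_size = 1 + 0
    W: subtree_size = 1 + 0
    T: subtree_size = 1 + 0
  J: subtree_size = 1 + 0
  C: subtree_size = 1 + 0
Total subtree size of _2: 8

Answer: 8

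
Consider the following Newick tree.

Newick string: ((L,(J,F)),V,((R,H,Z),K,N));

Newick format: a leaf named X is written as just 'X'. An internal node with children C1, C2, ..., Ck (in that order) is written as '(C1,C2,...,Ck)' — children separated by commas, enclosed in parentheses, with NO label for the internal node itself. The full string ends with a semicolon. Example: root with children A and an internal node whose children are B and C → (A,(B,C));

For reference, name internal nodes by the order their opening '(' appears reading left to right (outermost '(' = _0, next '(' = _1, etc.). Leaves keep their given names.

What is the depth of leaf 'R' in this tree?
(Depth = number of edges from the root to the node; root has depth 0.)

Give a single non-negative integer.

Newick: ((L,(J,F)),V,((R,H,Z),K,N));
Naming internals by '(' encounter order: outermost '(' = _0, next = _1, ...
Query node: R
Path from root: _0 -> _3 -> _4 -> R
Depth of R: 3 (number of edges from root)

Answer: 3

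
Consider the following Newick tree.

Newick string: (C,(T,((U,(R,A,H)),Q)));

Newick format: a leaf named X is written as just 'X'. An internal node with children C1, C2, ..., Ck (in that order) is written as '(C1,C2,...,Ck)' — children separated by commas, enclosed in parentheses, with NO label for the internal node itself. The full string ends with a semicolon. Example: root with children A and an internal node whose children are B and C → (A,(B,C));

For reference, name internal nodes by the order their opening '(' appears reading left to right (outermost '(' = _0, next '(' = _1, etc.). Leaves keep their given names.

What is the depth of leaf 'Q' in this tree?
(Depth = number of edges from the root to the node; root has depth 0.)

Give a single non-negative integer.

Answer: 3

Derivation:
Newick: (C,(T,((U,(R,A,H)),Q)));
Naming internals by '(' encounter order: outermost '(' = _0, next = _1, ...
Query node: Q
Path from root: _0 -> _1 -> _2 -> Q
Depth of Q: 3 (number of edges from root)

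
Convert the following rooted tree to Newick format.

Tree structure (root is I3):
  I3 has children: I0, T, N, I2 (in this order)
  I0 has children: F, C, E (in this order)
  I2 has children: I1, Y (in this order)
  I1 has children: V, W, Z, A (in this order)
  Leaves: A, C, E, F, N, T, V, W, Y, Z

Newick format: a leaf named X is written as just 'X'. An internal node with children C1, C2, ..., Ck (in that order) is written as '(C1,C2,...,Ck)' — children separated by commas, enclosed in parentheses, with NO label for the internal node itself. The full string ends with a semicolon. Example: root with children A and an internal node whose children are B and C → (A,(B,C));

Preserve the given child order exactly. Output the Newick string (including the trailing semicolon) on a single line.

internal I3 with children ['I0', 'T', 'N', 'I2']
  internal I0 with children ['F', 'C', 'E']
    leaf 'F' → 'F'
    leaf 'C' → 'C'
    leaf 'E' → 'E'
  → '(F,C,E)'
  leaf 'T' → 'T'
  leaf 'N' → 'N'
  internal I2 with children ['I1', 'Y']
    internal I1 with children ['V', 'W', 'Z', 'A']
      leaf 'V' → 'V'
      leaf 'W' → 'W'
      leaf 'Z' → 'Z'
      leaf 'A' → 'A'
    → '(V,W,Z,A)'
    leaf 'Y' → 'Y'
  → '((V,W,Z,A),Y)'
→ '((F,C,E),T,N,((V,W,Z,A),Y))'
Final: ((F,C,E),T,N,((V,W,Z,A),Y));

Answer: ((F,C,E),T,N,((V,W,Z,A),Y));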